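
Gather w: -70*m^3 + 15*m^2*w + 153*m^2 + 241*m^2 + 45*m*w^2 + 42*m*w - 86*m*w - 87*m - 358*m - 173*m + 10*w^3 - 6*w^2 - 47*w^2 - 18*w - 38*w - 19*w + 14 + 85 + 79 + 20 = -70*m^3 + 394*m^2 - 618*m + 10*w^3 + w^2*(45*m - 53) + w*(15*m^2 - 44*m - 75) + 198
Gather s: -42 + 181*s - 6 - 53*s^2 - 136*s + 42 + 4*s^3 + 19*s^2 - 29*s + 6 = 4*s^3 - 34*s^2 + 16*s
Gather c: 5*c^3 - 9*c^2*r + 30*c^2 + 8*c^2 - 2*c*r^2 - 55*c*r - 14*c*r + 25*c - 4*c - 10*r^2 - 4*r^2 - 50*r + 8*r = 5*c^3 + c^2*(38 - 9*r) + c*(-2*r^2 - 69*r + 21) - 14*r^2 - 42*r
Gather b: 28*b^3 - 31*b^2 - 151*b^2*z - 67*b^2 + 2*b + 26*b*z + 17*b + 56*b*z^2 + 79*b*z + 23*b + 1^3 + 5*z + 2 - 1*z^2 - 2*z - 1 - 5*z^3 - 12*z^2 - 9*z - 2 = 28*b^3 + b^2*(-151*z - 98) + b*(56*z^2 + 105*z + 42) - 5*z^3 - 13*z^2 - 6*z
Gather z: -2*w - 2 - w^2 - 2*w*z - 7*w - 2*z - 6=-w^2 - 9*w + z*(-2*w - 2) - 8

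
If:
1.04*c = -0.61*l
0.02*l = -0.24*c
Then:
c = 0.00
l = 0.00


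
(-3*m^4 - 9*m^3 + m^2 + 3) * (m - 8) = -3*m^5 + 15*m^4 + 73*m^3 - 8*m^2 + 3*m - 24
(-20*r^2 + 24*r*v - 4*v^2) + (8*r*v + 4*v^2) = -20*r^2 + 32*r*v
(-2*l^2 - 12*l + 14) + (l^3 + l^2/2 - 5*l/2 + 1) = l^3 - 3*l^2/2 - 29*l/2 + 15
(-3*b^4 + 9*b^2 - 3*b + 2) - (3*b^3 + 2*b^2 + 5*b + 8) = -3*b^4 - 3*b^3 + 7*b^2 - 8*b - 6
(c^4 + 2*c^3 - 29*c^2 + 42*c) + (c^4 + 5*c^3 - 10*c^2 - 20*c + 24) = 2*c^4 + 7*c^3 - 39*c^2 + 22*c + 24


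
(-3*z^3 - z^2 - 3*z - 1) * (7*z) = -21*z^4 - 7*z^3 - 21*z^2 - 7*z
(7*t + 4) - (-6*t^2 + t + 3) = 6*t^2 + 6*t + 1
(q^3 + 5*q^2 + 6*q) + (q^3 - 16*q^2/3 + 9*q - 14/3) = 2*q^3 - q^2/3 + 15*q - 14/3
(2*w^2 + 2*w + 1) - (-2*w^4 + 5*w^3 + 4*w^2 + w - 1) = 2*w^4 - 5*w^3 - 2*w^2 + w + 2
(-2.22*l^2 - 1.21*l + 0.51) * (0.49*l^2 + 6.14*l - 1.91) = -1.0878*l^4 - 14.2237*l^3 - 2.9393*l^2 + 5.4425*l - 0.9741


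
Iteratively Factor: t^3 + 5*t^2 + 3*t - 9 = (t + 3)*(t^2 + 2*t - 3) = (t + 3)^2*(t - 1)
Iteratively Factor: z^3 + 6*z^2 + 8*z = (z)*(z^2 + 6*z + 8) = z*(z + 4)*(z + 2)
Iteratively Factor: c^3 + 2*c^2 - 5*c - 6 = (c + 3)*(c^2 - c - 2) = (c + 1)*(c + 3)*(c - 2)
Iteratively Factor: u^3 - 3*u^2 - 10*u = (u)*(u^2 - 3*u - 10) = u*(u - 5)*(u + 2)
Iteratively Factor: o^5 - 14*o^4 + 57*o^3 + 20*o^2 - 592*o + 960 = (o - 4)*(o^4 - 10*o^3 + 17*o^2 + 88*o - 240) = (o - 4)*(o + 3)*(o^3 - 13*o^2 + 56*o - 80) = (o - 4)^2*(o + 3)*(o^2 - 9*o + 20) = (o - 4)^3*(o + 3)*(o - 5)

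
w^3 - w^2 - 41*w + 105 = (w - 5)*(w - 3)*(w + 7)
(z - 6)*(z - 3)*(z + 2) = z^3 - 7*z^2 + 36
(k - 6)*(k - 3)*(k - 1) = k^3 - 10*k^2 + 27*k - 18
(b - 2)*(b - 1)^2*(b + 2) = b^4 - 2*b^3 - 3*b^2 + 8*b - 4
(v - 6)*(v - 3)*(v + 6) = v^3 - 3*v^2 - 36*v + 108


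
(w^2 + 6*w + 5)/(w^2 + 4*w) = (w^2 + 6*w + 5)/(w*(w + 4))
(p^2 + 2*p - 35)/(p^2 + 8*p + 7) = (p - 5)/(p + 1)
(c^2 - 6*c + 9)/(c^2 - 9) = (c - 3)/(c + 3)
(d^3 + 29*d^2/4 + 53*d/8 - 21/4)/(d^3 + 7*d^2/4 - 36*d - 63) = (d - 1/2)/(d - 6)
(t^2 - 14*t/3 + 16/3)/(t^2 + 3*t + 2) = (3*t^2 - 14*t + 16)/(3*(t^2 + 3*t + 2))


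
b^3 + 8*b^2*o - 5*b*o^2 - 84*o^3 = (b - 3*o)*(b + 4*o)*(b + 7*o)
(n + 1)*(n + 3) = n^2 + 4*n + 3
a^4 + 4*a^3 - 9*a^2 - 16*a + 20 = (a - 2)*(a - 1)*(a + 2)*(a + 5)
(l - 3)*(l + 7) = l^2 + 4*l - 21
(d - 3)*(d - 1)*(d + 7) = d^3 + 3*d^2 - 25*d + 21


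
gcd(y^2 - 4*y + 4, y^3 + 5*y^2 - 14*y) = y - 2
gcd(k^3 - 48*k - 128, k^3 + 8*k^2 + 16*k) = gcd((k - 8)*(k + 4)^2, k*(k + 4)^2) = k^2 + 8*k + 16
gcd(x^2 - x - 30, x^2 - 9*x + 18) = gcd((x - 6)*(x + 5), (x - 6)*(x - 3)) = x - 6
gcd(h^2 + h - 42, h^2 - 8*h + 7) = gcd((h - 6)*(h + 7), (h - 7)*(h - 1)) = 1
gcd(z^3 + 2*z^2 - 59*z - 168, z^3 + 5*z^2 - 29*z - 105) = z^2 + 10*z + 21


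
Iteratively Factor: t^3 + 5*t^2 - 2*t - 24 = (t - 2)*(t^2 + 7*t + 12) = (t - 2)*(t + 4)*(t + 3)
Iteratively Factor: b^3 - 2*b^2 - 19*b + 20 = (b - 5)*(b^2 + 3*b - 4) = (b - 5)*(b - 1)*(b + 4)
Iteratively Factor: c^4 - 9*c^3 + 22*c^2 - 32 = (c + 1)*(c^3 - 10*c^2 + 32*c - 32) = (c - 4)*(c + 1)*(c^2 - 6*c + 8) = (c - 4)^2*(c + 1)*(c - 2)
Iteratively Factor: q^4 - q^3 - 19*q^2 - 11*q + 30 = (q + 3)*(q^3 - 4*q^2 - 7*q + 10) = (q - 5)*(q + 3)*(q^2 + q - 2) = (q - 5)*(q - 1)*(q + 3)*(q + 2)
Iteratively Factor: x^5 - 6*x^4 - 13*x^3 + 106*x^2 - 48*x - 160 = (x + 4)*(x^4 - 10*x^3 + 27*x^2 - 2*x - 40) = (x - 4)*(x + 4)*(x^3 - 6*x^2 + 3*x + 10) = (x - 4)*(x - 2)*(x + 4)*(x^2 - 4*x - 5) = (x - 4)*(x - 2)*(x + 1)*(x + 4)*(x - 5)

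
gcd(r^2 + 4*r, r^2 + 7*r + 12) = r + 4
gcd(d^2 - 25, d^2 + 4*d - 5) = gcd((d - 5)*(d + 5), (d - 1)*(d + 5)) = d + 5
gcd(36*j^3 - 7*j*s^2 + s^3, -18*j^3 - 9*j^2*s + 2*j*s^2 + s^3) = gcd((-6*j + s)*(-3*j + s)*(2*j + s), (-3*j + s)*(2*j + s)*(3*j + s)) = -6*j^2 - j*s + s^2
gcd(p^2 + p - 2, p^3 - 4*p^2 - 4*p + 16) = p + 2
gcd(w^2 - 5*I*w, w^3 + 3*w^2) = w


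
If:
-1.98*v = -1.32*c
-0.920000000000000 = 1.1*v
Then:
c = -1.25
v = -0.84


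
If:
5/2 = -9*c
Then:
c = -5/18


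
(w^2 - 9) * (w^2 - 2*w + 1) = w^4 - 2*w^3 - 8*w^2 + 18*w - 9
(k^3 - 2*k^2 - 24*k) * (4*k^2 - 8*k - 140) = 4*k^5 - 16*k^4 - 220*k^3 + 472*k^2 + 3360*k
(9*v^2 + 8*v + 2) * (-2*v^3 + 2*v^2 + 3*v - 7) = -18*v^5 + 2*v^4 + 39*v^3 - 35*v^2 - 50*v - 14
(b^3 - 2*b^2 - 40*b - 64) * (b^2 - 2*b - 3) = b^5 - 4*b^4 - 39*b^3 + 22*b^2 + 248*b + 192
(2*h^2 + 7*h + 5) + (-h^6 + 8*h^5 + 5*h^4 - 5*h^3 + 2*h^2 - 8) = -h^6 + 8*h^5 + 5*h^4 - 5*h^3 + 4*h^2 + 7*h - 3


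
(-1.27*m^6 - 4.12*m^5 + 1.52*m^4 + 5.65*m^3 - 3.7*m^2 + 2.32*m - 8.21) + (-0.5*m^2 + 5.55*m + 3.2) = -1.27*m^6 - 4.12*m^5 + 1.52*m^4 + 5.65*m^3 - 4.2*m^2 + 7.87*m - 5.01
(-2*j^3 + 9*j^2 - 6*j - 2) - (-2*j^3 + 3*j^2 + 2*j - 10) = 6*j^2 - 8*j + 8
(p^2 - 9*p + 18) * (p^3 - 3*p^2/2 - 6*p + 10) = p^5 - 21*p^4/2 + 51*p^3/2 + 37*p^2 - 198*p + 180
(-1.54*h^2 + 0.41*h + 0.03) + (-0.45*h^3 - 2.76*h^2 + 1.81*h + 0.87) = -0.45*h^3 - 4.3*h^2 + 2.22*h + 0.9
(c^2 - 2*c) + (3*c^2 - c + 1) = 4*c^2 - 3*c + 1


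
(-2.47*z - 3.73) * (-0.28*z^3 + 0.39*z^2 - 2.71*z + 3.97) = 0.6916*z^4 + 0.0810999999999998*z^3 + 5.239*z^2 + 0.302399999999999*z - 14.8081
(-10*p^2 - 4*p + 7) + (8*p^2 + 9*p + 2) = -2*p^2 + 5*p + 9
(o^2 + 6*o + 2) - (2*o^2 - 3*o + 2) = -o^2 + 9*o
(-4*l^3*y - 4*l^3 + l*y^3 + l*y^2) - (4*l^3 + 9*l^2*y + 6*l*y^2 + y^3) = -4*l^3*y - 8*l^3 - 9*l^2*y + l*y^3 - 5*l*y^2 - y^3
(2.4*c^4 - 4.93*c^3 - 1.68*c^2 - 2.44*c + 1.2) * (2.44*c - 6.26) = 5.856*c^5 - 27.0532*c^4 + 26.7626*c^3 + 4.5632*c^2 + 18.2024*c - 7.512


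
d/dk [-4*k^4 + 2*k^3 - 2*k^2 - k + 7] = -16*k^3 + 6*k^2 - 4*k - 1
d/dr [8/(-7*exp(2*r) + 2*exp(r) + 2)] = (112*exp(r) - 16)*exp(r)/(-7*exp(2*r) + 2*exp(r) + 2)^2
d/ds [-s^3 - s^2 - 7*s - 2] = -3*s^2 - 2*s - 7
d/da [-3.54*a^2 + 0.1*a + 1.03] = 0.1 - 7.08*a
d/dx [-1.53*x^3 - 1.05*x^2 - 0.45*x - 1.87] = -4.59*x^2 - 2.1*x - 0.45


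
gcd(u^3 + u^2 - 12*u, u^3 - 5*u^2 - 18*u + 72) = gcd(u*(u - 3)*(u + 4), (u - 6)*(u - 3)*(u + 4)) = u^2 + u - 12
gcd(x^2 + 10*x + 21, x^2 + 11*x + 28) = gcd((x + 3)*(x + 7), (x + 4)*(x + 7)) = x + 7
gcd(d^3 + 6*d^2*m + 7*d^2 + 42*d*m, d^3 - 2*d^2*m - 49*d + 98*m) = d + 7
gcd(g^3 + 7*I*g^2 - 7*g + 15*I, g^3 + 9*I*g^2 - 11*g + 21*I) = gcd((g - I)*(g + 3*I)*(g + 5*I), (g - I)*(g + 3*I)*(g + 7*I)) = g^2 + 2*I*g + 3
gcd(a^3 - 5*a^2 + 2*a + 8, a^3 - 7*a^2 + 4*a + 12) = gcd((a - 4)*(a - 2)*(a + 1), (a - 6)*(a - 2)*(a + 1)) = a^2 - a - 2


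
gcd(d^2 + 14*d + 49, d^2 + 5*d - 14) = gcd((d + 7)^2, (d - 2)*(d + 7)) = d + 7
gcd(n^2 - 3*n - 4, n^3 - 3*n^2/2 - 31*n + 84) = n - 4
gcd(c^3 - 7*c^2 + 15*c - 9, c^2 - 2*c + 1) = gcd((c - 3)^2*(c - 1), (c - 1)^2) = c - 1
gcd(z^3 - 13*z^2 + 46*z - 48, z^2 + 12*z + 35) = 1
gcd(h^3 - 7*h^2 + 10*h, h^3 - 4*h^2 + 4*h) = h^2 - 2*h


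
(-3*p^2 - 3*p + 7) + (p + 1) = -3*p^2 - 2*p + 8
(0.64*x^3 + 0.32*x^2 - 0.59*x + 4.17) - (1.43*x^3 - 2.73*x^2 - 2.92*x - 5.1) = -0.79*x^3 + 3.05*x^2 + 2.33*x + 9.27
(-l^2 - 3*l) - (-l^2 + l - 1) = 1 - 4*l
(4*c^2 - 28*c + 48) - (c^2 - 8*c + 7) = 3*c^2 - 20*c + 41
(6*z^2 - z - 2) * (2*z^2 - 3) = 12*z^4 - 2*z^3 - 22*z^2 + 3*z + 6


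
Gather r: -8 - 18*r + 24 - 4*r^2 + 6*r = -4*r^2 - 12*r + 16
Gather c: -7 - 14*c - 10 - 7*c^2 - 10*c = -7*c^2 - 24*c - 17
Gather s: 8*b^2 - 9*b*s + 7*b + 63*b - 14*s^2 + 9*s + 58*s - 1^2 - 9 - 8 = 8*b^2 + 70*b - 14*s^2 + s*(67 - 9*b) - 18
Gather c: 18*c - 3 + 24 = 18*c + 21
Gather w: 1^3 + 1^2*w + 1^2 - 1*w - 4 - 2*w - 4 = -2*w - 6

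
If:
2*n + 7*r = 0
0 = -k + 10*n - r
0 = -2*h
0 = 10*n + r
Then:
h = 0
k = 0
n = 0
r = 0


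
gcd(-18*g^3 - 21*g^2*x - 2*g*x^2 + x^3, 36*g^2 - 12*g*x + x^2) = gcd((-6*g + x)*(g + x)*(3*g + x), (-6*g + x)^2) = -6*g + x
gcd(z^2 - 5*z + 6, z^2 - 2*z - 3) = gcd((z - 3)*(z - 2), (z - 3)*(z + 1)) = z - 3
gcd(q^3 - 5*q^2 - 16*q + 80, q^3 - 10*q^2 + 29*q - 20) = q^2 - 9*q + 20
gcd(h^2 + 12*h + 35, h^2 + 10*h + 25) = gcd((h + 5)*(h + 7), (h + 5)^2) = h + 5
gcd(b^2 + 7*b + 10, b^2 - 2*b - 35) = b + 5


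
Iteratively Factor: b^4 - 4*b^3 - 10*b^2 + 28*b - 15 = (b - 1)*(b^3 - 3*b^2 - 13*b + 15) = (b - 5)*(b - 1)*(b^2 + 2*b - 3) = (b - 5)*(b - 1)*(b + 3)*(b - 1)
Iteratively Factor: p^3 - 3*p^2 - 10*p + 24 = (p - 2)*(p^2 - p - 12) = (p - 4)*(p - 2)*(p + 3)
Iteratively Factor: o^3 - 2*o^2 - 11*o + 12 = (o + 3)*(o^2 - 5*o + 4) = (o - 1)*(o + 3)*(o - 4)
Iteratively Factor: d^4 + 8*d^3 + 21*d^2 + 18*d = (d + 2)*(d^3 + 6*d^2 + 9*d) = (d + 2)*(d + 3)*(d^2 + 3*d) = (d + 2)*(d + 3)^2*(d)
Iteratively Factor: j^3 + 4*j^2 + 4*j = (j + 2)*(j^2 + 2*j) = (j + 2)^2*(j)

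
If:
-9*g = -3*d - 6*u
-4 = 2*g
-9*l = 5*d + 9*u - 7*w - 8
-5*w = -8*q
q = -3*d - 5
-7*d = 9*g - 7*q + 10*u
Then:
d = 13/23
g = -2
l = -9263/2070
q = -154/23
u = -151/46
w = -1232/115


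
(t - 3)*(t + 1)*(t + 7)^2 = t^4 + 12*t^3 + 18*t^2 - 140*t - 147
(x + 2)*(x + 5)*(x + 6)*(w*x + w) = w*x^4 + 14*w*x^3 + 65*w*x^2 + 112*w*x + 60*w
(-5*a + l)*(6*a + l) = -30*a^2 + a*l + l^2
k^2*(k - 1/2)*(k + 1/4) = k^4 - k^3/4 - k^2/8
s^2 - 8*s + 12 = (s - 6)*(s - 2)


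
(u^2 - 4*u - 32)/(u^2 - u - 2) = (-u^2 + 4*u + 32)/(-u^2 + u + 2)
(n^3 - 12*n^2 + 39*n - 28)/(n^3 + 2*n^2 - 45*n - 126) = (n^2 - 5*n + 4)/(n^2 + 9*n + 18)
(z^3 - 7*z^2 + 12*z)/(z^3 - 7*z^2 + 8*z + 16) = z*(z - 3)/(z^2 - 3*z - 4)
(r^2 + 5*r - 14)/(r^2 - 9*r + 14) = (r + 7)/(r - 7)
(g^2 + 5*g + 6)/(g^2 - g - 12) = (g + 2)/(g - 4)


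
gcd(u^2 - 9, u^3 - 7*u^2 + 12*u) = u - 3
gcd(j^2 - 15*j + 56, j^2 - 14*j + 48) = j - 8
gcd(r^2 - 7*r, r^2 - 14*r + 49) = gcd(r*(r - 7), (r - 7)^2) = r - 7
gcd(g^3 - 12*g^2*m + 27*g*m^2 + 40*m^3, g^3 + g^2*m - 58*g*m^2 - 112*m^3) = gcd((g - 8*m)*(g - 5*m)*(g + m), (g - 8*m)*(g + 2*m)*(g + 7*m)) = g - 8*m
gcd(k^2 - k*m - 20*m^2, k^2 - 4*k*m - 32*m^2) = k + 4*m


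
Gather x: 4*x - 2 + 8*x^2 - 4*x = 8*x^2 - 2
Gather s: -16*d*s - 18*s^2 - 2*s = -18*s^2 + s*(-16*d - 2)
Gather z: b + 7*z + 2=b + 7*z + 2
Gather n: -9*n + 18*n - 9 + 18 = 9*n + 9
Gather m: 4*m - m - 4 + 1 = 3*m - 3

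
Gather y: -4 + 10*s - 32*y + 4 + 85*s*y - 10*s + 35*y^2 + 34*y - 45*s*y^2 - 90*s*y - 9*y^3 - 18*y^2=-9*y^3 + y^2*(17 - 45*s) + y*(2 - 5*s)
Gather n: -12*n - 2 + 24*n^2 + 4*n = 24*n^2 - 8*n - 2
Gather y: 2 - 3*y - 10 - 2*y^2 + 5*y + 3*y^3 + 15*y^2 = 3*y^3 + 13*y^2 + 2*y - 8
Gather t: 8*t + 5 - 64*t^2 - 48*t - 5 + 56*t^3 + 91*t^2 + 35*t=56*t^3 + 27*t^2 - 5*t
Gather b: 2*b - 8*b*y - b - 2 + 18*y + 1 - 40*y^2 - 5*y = b*(1 - 8*y) - 40*y^2 + 13*y - 1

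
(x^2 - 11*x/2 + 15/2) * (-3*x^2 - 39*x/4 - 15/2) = -3*x^4 + 27*x^3/4 + 189*x^2/8 - 255*x/8 - 225/4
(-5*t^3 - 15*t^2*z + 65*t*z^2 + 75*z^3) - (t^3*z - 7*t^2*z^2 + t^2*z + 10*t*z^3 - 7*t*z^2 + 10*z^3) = -t^3*z - 5*t^3 + 7*t^2*z^2 - 16*t^2*z - 10*t*z^3 + 72*t*z^2 + 65*z^3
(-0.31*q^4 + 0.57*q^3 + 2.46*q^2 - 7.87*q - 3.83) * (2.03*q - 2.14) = -0.6293*q^5 + 1.8205*q^4 + 3.774*q^3 - 21.2405*q^2 + 9.0669*q + 8.1962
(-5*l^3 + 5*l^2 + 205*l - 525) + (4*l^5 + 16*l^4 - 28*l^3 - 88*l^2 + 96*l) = 4*l^5 + 16*l^4 - 33*l^3 - 83*l^2 + 301*l - 525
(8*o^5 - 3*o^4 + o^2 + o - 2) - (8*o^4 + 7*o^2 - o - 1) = 8*o^5 - 11*o^4 - 6*o^2 + 2*o - 1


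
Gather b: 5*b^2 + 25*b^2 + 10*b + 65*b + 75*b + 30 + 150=30*b^2 + 150*b + 180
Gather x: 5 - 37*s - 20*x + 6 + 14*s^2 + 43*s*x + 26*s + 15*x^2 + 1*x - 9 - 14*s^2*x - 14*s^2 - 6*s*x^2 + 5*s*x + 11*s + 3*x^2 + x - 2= x^2*(18 - 6*s) + x*(-14*s^2 + 48*s - 18)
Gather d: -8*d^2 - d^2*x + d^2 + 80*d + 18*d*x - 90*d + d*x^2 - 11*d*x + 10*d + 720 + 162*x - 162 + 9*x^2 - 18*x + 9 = d^2*(-x - 7) + d*(x^2 + 7*x) + 9*x^2 + 144*x + 567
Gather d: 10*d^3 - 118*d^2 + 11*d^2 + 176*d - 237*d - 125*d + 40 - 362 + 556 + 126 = 10*d^3 - 107*d^2 - 186*d + 360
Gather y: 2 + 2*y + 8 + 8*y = 10*y + 10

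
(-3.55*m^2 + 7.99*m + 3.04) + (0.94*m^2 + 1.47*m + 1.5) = -2.61*m^2 + 9.46*m + 4.54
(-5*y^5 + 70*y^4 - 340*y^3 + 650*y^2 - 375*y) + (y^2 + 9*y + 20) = -5*y^5 + 70*y^4 - 340*y^3 + 651*y^2 - 366*y + 20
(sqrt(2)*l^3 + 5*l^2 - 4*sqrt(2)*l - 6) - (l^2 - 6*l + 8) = sqrt(2)*l^3 + 4*l^2 - 4*sqrt(2)*l + 6*l - 14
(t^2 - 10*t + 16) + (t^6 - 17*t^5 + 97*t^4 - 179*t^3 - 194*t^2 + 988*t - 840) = t^6 - 17*t^5 + 97*t^4 - 179*t^3 - 193*t^2 + 978*t - 824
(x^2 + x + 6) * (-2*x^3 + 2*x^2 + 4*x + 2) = -2*x^5 - 6*x^3 + 18*x^2 + 26*x + 12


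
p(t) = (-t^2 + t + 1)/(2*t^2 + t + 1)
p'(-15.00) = 0.00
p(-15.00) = -0.55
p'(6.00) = -0.02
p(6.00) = -0.37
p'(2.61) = -0.12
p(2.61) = -0.19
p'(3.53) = -0.07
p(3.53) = -0.27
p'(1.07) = -0.52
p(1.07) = 0.21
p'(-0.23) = 1.59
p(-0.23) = 0.82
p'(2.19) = -0.17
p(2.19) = -0.13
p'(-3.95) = -0.03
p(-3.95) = -0.66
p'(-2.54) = -0.03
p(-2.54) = -0.70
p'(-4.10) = -0.03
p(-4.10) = -0.65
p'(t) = (1 - 2*t)/(2*t^2 + t + 1) + (-4*t - 1)*(-t^2 + t + 1)/(2*t^2 + t + 1)^2 = 3*t*(-t - 2)/(4*t^4 + 4*t^3 + 5*t^2 + 2*t + 1)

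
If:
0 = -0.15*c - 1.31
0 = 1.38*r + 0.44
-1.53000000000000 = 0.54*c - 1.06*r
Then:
No Solution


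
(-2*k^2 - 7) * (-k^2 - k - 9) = 2*k^4 + 2*k^3 + 25*k^2 + 7*k + 63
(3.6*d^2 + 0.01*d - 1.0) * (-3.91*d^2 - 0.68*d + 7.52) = -14.076*d^4 - 2.4871*d^3 + 30.9752*d^2 + 0.7552*d - 7.52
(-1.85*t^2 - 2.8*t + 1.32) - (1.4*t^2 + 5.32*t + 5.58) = -3.25*t^2 - 8.12*t - 4.26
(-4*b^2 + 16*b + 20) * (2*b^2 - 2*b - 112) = -8*b^4 + 40*b^3 + 456*b^2 - 1832*b - 2240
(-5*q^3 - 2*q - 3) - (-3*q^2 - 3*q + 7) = -5*q^3 + 3*q^2 + q - 10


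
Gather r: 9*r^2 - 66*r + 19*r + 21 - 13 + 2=9*r^2 - 47*r + 10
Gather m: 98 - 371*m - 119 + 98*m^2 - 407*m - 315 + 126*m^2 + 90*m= 224*m^2 - 688*m - 336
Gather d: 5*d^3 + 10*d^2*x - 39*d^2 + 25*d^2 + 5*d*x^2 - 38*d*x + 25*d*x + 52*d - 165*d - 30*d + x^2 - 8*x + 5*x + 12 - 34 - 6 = 5*d^3 + d^2*(10*x - 14) + d*(5*x^2 - 13*x - 143) + x^2 - 3*x - 28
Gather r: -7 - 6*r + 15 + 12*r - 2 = 6*r + 6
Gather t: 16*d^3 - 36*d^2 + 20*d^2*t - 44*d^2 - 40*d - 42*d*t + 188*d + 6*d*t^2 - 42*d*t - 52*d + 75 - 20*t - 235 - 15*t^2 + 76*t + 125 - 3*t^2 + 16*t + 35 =16*d^3 - 80*d^2 + 96*d + t^2*(6*d - 18) + t*(20*d^2 - 84*d + 72)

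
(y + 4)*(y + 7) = y^2 + 11*y + 28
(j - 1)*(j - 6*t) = j^2 - 6*j*t - j + 6*t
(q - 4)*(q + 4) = q^2 - 16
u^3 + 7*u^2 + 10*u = u*(u + 2)*(u + 5)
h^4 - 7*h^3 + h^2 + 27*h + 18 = (h - 6)*(h - 3)*(h + 1)^2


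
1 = 1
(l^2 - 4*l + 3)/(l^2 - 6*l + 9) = (l - 1)/(l - 3)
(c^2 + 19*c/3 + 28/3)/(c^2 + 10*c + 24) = (c + 7/3)/(c + 6)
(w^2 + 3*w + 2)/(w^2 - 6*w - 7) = (w + 2)/(w - 7)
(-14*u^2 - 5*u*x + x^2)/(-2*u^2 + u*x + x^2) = (-7*u + x)/(-u + x)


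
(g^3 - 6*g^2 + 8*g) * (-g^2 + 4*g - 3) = -g^5 + 10*g^4 - 35*g^3 + 50*g^2 - 24*g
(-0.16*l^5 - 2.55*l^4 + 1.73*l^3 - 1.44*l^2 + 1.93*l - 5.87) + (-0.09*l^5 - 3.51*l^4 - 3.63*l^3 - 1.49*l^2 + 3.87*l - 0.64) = -0.25*l^5 - 6.06*l^4 - 1.9*l^3 - 2.93*l^2 + 5.8*l - 6.51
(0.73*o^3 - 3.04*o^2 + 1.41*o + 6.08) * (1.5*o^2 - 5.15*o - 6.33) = 1.095*o^5 - 8.3195*o^4 + 13.1501*o^3 + 21.1017*o^2 - 40.2373*o - 38.4864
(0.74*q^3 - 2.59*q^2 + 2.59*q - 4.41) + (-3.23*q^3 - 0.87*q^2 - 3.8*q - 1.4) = -2.49*q^3 - 3.46*q^2 - 1.21*q - 5.81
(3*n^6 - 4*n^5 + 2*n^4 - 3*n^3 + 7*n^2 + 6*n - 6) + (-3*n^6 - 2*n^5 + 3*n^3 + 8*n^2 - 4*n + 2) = -6*n^5 + 2*n^4 + 15*n^2 + 2*n - 4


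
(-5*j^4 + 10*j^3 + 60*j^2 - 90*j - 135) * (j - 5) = -5*j^5 + 35*j^4 + 10*j^3 - 390*j^2 + 315*j + 675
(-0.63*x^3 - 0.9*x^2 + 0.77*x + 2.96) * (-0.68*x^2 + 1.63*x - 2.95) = 0.4284*x^5 - 0.4149*x^4 - 0.1321*x^3 + 1.8973*x^2 + 2.5533*x - 8.732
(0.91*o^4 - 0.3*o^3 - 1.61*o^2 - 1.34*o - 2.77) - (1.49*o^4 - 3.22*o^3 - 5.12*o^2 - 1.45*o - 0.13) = -0.58*o^4 + 2.92*o^3 + 3.51*o^2 + 0.11*o - 2.64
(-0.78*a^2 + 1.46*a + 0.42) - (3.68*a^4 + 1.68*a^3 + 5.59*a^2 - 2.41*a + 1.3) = -3.68*a^4 - 1.68*a^3 - 6.37*a^2 + 3.87*a - 0.88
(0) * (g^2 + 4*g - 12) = 0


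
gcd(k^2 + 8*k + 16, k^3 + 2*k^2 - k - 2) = 1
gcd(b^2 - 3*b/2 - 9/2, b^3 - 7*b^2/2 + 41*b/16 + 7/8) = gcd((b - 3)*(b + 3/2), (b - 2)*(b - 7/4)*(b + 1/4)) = 1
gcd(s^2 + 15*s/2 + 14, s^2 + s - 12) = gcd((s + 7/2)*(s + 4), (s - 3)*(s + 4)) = s + 4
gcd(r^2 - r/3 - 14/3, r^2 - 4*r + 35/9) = r - 7/3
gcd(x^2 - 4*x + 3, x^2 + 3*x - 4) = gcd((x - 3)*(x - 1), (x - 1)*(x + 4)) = x - 1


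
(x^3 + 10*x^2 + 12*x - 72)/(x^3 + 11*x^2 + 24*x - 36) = (x - 2)/(x - 1)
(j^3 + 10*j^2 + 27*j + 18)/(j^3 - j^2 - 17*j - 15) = (j + 6)/(j - 5)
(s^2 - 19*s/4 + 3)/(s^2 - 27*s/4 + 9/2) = (s - 4)/(s - 6)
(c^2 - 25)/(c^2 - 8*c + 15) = (c + 5)/(c - 3)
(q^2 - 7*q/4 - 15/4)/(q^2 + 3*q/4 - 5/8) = 2*(q - 3)/(2*q - 1)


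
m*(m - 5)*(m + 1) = m^3 - 4*m^2 - 5*m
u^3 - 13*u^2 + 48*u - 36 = (u - 6)^2*(u - 1)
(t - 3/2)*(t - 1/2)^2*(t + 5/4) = t^4 - 5*t^3/4 - 11*t^2/8 + 29*t/16 - 15/32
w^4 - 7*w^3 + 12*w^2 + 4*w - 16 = (w - 4)*(w - 2)^2*(w + 1)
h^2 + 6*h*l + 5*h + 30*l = (h + 5)*(h + 6*l)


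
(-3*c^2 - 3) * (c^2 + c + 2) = -3*c^4 - 3*c^3 - 9*c^2 - 3*c - 6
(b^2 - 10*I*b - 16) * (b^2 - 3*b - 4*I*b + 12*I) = b^4 - 3*b^3 - 14*I*b^3 - 56*b^2 + 42*I*b^2 + 168*b + 64*I*b - 192*I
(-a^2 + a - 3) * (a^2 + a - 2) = -a^4 - 5*a + 6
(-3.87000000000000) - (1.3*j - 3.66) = -1.3*j - 0.21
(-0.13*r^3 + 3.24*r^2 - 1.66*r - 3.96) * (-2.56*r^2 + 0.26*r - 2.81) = 0.3328*r^5 - 8.3282*r^4 + 5.4573*r^3 + 0.601600000000001*r^2 + 3.635*r + 11.1276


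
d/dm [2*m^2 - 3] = 4*m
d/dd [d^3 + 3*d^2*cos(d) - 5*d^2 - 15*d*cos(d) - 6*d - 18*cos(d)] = -3*d^2*sin(d) + 3*d^2 + 15*d*sin(d) + 6*d*cos(d) - 10*d + 18*sin(d) - 15*cos(d) - 6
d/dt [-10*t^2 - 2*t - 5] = -20*t - 2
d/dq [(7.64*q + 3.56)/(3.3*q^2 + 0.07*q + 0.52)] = (-25.212*q^2 - 23.496*q + 3.7236)/(10.89*q^4 + 0.462*q^3 + 3.4369*q^2 + 0.0728*q + 0.2704)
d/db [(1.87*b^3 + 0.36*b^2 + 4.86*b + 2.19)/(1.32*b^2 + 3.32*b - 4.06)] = (2.4684*b^4 + 12.4168*b^3 - 27.9966*b^2 - 8.7048*b - 27.0024)/(1.7424*b^4 + 8.7648*b^3 + 0.304*b^2 - 26.9584*b + 16.4836)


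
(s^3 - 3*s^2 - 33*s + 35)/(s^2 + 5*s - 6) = (s^2 - 2*s - 35)/(s + 6)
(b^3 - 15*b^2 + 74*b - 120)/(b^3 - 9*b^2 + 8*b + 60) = (b - 4)/(b + 2)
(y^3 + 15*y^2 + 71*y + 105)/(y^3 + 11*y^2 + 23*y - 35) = (y + 3)/(y - 1)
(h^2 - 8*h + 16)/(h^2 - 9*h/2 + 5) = 2*(h^2 - 8*h + 16)/(2*h^2 - 9*h + 10)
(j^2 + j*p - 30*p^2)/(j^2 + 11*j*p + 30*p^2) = (j - 5*p)/(j + 5*p)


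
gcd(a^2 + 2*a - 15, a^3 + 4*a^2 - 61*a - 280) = a + 5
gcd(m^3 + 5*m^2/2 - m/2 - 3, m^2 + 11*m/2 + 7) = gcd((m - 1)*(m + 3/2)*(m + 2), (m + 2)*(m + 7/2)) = m + 2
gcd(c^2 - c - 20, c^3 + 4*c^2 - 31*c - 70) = c - 5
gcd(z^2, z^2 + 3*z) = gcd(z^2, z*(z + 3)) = z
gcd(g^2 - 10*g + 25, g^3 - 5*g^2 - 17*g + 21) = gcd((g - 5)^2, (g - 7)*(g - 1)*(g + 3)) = 1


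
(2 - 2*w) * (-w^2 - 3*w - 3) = 2*w^3 + 4*w^2 - 6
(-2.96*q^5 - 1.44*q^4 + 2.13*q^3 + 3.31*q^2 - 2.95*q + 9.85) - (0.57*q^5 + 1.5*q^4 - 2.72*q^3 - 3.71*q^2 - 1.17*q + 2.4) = -3.53*q^5 - 2.94*q^4 + 4.85*q^3 + 7.02*q^2 - 1.78*q + 7.45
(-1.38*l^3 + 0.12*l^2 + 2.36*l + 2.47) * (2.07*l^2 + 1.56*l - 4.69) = -2.8566*l^5 - 1.9044*l^4 + 11.5446*l^3 + 8.2317*l^2 - 7.2152*l - 11.5843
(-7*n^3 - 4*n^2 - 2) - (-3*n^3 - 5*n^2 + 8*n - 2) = -4*n^3 + n^2 - 8*n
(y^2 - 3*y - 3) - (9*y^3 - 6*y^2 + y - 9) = -9*y^3 + 7*y^2 - 4*y + 6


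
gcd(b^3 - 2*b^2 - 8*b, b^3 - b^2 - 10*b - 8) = b^2 - 2*b - 8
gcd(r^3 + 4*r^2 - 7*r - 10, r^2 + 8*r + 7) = r + 1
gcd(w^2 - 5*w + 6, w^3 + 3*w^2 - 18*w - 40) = 1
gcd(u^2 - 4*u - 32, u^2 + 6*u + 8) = u + 4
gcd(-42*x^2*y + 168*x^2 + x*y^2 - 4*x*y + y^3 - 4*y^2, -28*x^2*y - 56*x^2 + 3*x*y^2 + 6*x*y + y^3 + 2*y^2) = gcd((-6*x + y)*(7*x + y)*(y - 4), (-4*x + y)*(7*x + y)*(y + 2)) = 7*x + y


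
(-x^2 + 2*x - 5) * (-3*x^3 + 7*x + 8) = 3*x^5 - 6*x^4 + 8*x^3 + 6*x^2 - 19*x - 40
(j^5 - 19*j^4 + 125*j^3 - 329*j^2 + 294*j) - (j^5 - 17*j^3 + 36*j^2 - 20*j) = -19*j^4 + 142*j^3 - 365*j^2 + 314*j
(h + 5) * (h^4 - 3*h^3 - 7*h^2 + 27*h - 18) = h^5 + 2*h^4 - 22*h^3 - 8*h^2 + 117*h - 90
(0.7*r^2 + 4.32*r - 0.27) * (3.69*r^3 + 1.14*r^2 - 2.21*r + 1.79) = 2.583*r^5 + 16.7388*r^4 + 2.3815*r^3 - 8.602*r^2 + 8.3295*r - 0.4833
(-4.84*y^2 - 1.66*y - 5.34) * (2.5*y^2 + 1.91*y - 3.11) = -12.1*y^4 - 13.3944*y^3 - 1.4682*y^2 - 5.0368*y + 16.6074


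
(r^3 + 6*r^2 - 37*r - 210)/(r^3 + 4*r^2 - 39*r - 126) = (r + 5)/(r + 3)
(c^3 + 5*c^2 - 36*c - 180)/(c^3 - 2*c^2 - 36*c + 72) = (c + 5)/(c - 2)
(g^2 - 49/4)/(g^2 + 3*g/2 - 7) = (g - 7/2)/(g - 2)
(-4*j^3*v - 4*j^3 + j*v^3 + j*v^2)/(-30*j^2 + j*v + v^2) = j*(-4*j^2*v - 4*j^2 + v^3 + v^2)/(-30*j^2 + j*v + v^2)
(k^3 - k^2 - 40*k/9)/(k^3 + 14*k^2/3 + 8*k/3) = (9*k^2 - 9*k - 40)/(3*(3*k^2 + 14*k + 8))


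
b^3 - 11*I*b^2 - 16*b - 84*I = (b - 7*I)*(b - 6*I)*(b + 2*I)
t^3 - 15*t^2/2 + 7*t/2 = t*(t - 7)*(t - 1/2)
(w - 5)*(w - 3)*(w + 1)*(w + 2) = w^4 - 5*w^3 - 7*w^2 + 29*w + 30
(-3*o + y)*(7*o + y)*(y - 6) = -21*o^2*y + 126*o^2 + 4*o*y^2 - 24*o*y + y^3 - 6*y^2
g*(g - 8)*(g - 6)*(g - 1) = g^4 - 15*g^3 + 62*g^2 - 48*g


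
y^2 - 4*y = y*(y - 4)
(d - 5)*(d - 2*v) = d^2 - 2*d*v - 5*d + 10*v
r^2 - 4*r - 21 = (r - 7)*(r + 3)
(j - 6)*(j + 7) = j^2 + j - 42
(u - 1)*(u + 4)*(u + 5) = u^3 + 8*u^2 + 11*u - 20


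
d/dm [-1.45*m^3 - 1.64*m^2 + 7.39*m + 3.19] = -4.35*m^2 - 3.28*m + 7.39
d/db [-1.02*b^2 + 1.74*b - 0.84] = 1.74 - 2.04*b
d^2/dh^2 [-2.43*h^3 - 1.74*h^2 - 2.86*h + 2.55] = -14.58*h - 3.48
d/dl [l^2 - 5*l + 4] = 2*l - 5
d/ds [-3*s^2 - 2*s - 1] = -6*s - 2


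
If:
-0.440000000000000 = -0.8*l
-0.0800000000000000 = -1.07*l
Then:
No Solution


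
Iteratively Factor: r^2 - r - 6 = (r + 2)*(r - 3)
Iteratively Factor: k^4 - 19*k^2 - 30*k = (k - 5)*(k^3 + 5*k^2 + 6*k) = (k - 5)*(k + 3)*(k^2 + 2*k) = k*(k - 5)*(k + 3)*(k + 2)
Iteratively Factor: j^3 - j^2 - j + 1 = (j - 1)*(j^2 - 1) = (j - 1)*(j + 1)*(j - 1)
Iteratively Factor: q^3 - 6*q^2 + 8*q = (q - 2)*(q^2 - 4*q) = (q - 4)*(q - 2)*(q)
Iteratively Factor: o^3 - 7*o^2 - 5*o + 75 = (o - 5)*(o^2 - 2*o - 15) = (o - 5)*(o + 3)*(o - 5)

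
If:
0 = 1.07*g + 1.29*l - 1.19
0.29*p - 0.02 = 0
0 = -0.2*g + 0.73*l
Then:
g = 0.84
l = 0.23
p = 0.07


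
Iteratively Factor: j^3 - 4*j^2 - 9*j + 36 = (j - 3)*(j^2 - j - 12) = (j - 4)*(j - 3)*(j + 3)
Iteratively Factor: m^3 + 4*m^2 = (m + 4)*(m^2) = m*(m + 4)*(m)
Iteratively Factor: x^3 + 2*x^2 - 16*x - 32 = (x + 2)*(x^2 - 16) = (x + 2)*(x + 4)*(x - 4)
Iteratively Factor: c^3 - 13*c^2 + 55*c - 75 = (c - 5)*(c^2 - 8*c + 15) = (c - 5)*(c - 3)*(c - 5)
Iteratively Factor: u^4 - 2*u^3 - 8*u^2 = (u + 2)*(u^3 - 4*u^2) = u*(u + 2)*(u^2 - 4*u) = u^2*(u + 2)*(u - 4)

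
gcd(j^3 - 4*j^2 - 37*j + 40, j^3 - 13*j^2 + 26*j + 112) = j - 8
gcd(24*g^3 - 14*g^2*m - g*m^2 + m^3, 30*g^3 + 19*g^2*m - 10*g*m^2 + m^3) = 1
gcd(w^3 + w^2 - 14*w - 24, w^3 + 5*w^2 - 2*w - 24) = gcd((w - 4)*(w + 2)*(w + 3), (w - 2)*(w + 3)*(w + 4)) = w + 3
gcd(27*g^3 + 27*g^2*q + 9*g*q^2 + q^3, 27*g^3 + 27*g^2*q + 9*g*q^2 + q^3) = 27*g^3 + 27*g^2*q + 9*g*q^2 + q^3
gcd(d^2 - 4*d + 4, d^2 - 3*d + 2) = d - 2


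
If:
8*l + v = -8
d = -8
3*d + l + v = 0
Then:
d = -8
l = -32/7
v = 200/7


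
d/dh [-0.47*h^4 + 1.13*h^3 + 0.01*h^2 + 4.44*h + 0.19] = -1.88*h^3 + 3.39*h^2 + 0.02*h + 4.44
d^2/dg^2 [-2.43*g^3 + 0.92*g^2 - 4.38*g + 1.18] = 1.84 - 14.58*g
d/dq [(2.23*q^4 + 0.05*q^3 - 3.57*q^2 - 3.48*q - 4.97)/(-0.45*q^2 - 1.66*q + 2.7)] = (-2.007*q^5 - 11.1279*q^4 + 23.918*q^3 + 4.7652*q^2 - 23.751*q - 17.6462)/(0.2025*q^4 + 1.494*q^3 + 0.3256*q^2 - 8.964*q + 7.29)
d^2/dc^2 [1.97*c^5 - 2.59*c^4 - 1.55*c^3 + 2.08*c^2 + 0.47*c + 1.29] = 39.4*c^3 - 31.08*c^2 - 9.3*c + 4.16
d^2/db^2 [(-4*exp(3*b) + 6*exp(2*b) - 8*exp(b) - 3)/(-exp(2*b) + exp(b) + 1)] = (4*exp(6*b) - 12*exp(5*b) + 10*exp(4*b) + 34*exp(3*b) + 57*exp(2*b) - 17*exp(b) + 5)*exp(b)/(exp(6*b) - 3*exp(5*b) + 5*exp(3*b) - 3*exp(b) - 1)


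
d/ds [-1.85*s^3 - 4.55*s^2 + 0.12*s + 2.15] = -5.55*s^2 - 9.1*s + 0.12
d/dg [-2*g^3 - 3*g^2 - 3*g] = -6*g^2 - 6*g - 3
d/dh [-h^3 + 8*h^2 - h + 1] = -3*h^2 + 16*h - 1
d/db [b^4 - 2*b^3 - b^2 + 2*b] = 4*b^3 - 6*b^2 - 2*b + 2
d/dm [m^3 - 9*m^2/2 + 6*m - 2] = 3*m^2 - 9*m + 6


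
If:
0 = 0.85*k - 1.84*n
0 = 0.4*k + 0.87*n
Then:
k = 0.00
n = 0.00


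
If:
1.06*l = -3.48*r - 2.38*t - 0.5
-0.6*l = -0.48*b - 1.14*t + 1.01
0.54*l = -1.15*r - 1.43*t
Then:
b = 3.19285191356155 - 6.61500302938503*t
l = 0.870948197515904 - 3.39200242350803*t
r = 0.349288094516813*t - 0.40896697970312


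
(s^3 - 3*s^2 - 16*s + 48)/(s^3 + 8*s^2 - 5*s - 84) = (s - 4)/(s + 7)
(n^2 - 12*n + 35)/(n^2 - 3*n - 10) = (n - 7)/(n + 2)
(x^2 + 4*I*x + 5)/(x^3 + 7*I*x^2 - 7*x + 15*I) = 1/(x + 3*I)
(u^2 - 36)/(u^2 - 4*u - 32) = (36 - u^2)/(-u^2 + 4*u + 32)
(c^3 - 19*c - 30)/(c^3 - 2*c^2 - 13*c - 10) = (c + 3)/(c + 1)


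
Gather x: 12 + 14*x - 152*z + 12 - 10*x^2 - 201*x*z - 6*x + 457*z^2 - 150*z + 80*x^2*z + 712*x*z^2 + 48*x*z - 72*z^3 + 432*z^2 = x^2*(80*z - 10) + x*(712*z^2 - 153*z + 8) - 72*z^3 + 889*z^2 - 302*z + 24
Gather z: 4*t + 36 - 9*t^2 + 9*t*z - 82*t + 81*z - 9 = -9*t^2 - 78*t + z*(9*t + 81) + 27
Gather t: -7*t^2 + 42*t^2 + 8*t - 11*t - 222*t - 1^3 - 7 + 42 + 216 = 35*t^2 - 225*t + 250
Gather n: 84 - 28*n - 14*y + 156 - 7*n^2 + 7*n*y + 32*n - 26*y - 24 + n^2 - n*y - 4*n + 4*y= -6*n^2 + 6*n*y - 36*y + 216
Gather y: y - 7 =y - 7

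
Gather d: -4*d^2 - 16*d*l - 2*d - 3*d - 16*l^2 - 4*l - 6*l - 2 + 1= -4*d^2 + d*(-16*l - 5) - 16*l^2 - 10*l - 1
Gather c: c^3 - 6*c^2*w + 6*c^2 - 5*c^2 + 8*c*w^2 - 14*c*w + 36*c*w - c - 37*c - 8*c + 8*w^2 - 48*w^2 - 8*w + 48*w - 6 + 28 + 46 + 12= c^3 + c^2*(1 - 6*w) + c*(8*w^2 + 22*w - 46) - 40*w^2 + 40*w + 80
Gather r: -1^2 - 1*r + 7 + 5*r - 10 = 4*r - 4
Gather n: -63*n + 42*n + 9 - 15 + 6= -21*n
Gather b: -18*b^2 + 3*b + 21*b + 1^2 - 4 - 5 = -18*b^2 + 24*b - 8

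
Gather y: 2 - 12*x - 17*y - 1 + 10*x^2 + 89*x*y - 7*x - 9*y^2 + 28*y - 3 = 10*x^2 - 19*x - 9*y^2 + y*(89*x + 11) - 2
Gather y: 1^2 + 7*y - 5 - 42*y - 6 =-35*y - 10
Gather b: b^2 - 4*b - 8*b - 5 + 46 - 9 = b^2 - 12*b + 32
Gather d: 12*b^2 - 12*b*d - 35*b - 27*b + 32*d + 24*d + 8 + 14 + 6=12*b^2 - 62*b + d*(56 - 12*b) + 28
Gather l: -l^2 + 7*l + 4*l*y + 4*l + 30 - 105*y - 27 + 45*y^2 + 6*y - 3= -l^2 + l*(4*y + 11) + 45*y^2 - 99*y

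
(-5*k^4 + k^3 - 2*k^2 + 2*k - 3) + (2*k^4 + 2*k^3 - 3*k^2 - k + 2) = -3*k^4 + 3*k^3 - 5*k^2 + k - 1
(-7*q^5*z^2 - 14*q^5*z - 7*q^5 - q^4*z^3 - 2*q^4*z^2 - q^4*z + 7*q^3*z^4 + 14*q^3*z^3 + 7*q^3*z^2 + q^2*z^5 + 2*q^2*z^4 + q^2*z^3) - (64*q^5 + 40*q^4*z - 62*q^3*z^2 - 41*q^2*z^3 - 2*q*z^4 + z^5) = -7*q^5*z^2 - 14*q^5*z - 71*q^5 - q^4*z^3 - 2*q^4*z^2 - 41*q^4*z + 7*q^3*z^4 + 14*q^3*z^3 + 69*q^3*z^2 + q^2*z^5 + 2*q^2*z^4 + 42*q^2*z^3 + 2*q*z^4 - z^5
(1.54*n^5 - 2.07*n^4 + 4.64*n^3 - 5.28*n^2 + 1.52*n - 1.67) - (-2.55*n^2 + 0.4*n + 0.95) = 1.54*n^5 - 2.07*n^4 + 4.64*n^3 - 2.73*n^2 + 1.12*n - 2.62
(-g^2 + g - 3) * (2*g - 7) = -2*g^3 + 9*g^2 - 13*g + 21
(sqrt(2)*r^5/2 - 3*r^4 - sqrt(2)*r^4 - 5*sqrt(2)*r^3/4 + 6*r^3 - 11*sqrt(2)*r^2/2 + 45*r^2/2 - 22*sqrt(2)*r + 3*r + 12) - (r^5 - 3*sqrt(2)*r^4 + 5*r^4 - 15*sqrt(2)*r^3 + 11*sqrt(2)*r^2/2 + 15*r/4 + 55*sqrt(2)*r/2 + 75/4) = -r^5 + sqrt(2)*r^5/2 - 8*r^4 + 2*sqrt(2)*r^4 + 6*r^3 + 55*sqrt(2)*r^3/4 - 11*sqrt(2)*r^2 + 45*r^2/2 - 99*sqrt(2)*r/2 - 3*r/4 - 27/4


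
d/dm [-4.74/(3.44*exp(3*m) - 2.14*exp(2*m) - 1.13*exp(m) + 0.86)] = (48.9168*exp(2*m) - 20.2872*exp(m) - 5.3562)*exp(m)/(3.44*exp(3*m) - 2.14*exp(2*m) - 1.13*exp(m) + 0.86)^2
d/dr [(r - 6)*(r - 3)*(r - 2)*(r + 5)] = 4*r^3 - 18*r^2 - 38*r + 144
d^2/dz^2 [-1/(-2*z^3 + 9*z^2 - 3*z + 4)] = 6*((3 - 2*z)*(2*z^3 - 9*z^2 + 3*z - 4) + 3*(2*z^2 - 6*z + 1)^2)/(2*z^3 - 9*z^2 + 3*z - 4)^3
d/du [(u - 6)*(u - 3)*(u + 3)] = 3*u^2 - 12*u - 9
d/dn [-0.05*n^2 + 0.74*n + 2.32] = 0.74 - 0.1*n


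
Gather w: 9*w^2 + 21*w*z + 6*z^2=9*w^2 + 21*w*z + 6*z^2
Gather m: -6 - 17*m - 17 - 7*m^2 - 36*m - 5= -7*m^2 - 53*m - 28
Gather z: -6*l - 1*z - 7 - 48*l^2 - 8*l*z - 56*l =-48*l^2 - 62*l + z*(-8*l - 1) - 7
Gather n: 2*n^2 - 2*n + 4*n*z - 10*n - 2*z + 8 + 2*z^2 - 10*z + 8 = 2*n^2 + n*(4*z - 12) + 2*z^2 - 12*z + 16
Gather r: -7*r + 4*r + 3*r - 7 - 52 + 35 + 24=0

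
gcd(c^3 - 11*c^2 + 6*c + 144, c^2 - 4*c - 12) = c - 6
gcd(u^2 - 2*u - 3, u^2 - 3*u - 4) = u + 1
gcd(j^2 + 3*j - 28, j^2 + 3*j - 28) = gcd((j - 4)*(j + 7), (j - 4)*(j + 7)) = j^2 + 3*j - 28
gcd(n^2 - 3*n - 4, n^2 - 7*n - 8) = n + 1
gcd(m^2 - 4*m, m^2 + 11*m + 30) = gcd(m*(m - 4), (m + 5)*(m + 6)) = 1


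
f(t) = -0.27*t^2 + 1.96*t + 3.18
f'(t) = 1.96 - 0.54*t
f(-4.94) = -13.09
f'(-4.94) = 4.63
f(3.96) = 6.71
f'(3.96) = -0.18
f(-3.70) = -7.77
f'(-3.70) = 3.96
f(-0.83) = 1.37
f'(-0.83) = 2.41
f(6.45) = 4.59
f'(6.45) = -1.52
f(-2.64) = -3.88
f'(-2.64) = 3.39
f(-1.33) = 0.10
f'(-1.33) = 2.68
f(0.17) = 3.51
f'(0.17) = 1.87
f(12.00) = -12.18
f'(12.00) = -4.52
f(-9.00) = -36.33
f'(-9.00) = 6.82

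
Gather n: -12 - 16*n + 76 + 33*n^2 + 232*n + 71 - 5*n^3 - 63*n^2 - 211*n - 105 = -5*n^3 - 30*n^2 + 5*n + 30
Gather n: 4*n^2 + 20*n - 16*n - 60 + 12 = 4*n^2 + 4*n - 48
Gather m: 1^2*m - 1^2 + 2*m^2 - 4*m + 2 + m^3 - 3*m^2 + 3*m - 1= m^3 - m^2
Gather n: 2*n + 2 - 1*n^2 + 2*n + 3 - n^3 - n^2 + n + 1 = -n^3 - 2*n^2 + 5*n + 6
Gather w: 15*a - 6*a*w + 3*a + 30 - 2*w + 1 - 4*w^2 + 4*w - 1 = 18*a - 4*w^2 + w*(2 - 6*a) + 30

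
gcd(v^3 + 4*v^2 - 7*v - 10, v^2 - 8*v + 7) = 1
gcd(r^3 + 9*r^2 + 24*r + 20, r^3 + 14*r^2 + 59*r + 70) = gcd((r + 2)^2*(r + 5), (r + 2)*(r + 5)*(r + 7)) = r^2 + 7*r + 10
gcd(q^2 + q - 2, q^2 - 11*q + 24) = 1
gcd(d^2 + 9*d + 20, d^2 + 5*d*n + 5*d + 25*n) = d + 5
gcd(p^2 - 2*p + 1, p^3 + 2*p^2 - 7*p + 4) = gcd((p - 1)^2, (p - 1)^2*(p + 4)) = p^2 - 2*p + 1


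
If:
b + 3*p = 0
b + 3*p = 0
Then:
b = -3*p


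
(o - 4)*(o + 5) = o^2 + o - 20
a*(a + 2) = a^2 + 2*a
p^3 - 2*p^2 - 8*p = p*(p - 4)*(p + 2)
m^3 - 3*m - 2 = (m - 2)*(m + 1)^2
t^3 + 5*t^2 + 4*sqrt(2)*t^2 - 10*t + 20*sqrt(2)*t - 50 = (t + 5)*(t - sqrt(2))*(t + 5*sqrt(2))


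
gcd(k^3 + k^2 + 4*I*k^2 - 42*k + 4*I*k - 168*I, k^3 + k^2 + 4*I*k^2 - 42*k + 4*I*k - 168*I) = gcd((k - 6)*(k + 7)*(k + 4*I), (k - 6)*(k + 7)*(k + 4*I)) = k^3 + k^2*(1 + 4*I) + k*(-42 + 4*I) - 168*I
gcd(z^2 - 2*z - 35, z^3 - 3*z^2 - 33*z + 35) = z^2 - 2*z - 35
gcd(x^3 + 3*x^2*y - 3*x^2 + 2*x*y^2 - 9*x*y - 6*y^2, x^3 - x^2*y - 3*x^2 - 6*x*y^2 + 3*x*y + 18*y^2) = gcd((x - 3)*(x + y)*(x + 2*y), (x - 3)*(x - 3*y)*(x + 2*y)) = x^2 + 2*x*y - 3*x - 6*y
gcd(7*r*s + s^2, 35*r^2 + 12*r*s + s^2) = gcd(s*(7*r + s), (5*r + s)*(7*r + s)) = 7*r + s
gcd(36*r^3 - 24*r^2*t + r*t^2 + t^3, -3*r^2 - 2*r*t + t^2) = 3*r - t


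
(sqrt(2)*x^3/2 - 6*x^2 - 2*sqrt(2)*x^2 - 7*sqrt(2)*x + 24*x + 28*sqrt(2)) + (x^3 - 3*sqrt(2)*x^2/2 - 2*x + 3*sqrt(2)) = sqrt(2)*x^3/2 + x^3 - 6*x^2 - 7*sqrt(2)*x^2/2 - 7*sqrt(2)*x + 22*x + 31*sqrt(2)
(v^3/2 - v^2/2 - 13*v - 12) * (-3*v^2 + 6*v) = -3*v^5/2 + 9*v^4/2 + 36*v^3 - 42*v^2 - 72*v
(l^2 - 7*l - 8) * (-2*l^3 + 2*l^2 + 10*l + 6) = -2*l^5 + 16*l^4 + 12*l^3 - 80*l^2 - 122*l - 48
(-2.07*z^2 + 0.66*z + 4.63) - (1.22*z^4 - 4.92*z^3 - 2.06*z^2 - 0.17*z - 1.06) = -1.22*z^4 + 4.92*z^3 - 0.00999999999999979*z^2 + 0.83*z + 5.69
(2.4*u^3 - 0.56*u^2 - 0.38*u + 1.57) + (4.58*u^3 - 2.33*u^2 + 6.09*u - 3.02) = 6.98*u^3 - 2.89*u^2 + 5.71*u - 1.45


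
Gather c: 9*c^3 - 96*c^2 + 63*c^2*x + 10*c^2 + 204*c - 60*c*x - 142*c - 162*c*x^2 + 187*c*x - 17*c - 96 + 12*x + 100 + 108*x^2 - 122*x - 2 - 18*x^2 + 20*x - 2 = 9*c^3 + c^2*(63*x - 86) + c*(-162*x^2 + 127*x + 45) + 90*x^2 - 90*x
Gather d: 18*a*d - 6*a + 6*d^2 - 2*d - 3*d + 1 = -6*a + 6*d^2 + d*(18*a - 5) + 1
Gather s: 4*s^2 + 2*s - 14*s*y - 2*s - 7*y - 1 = 4*s^2 - 14*s*y - 7*y - 1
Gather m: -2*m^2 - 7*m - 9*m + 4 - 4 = -2*m^2 - 16*m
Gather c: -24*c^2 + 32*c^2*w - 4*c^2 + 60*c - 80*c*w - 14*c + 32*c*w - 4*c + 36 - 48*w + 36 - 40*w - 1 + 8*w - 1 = c^2*(32*w - 28) + c*(42 - 48*w) - 80*w + 70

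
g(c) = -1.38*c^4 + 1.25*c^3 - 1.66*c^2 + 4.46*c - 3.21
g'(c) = -5.52*c^3 + 3.75*c^2 - 3.32*c + 4.46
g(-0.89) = -10.24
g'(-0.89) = 14.28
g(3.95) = -270.40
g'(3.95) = -290.34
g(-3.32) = -249.72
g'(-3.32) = 258.82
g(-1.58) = -27.93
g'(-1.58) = 40.84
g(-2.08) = -56.75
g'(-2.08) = 77.26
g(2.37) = -28.86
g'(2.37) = -55.83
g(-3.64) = -343.99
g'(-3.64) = 332.45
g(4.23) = -361.25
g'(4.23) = -360.28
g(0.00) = -3.21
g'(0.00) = 4.46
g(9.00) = -8240.46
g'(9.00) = -3745.75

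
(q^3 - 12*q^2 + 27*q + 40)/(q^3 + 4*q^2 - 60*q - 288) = (q^2 - 4*q - 5)/(q^2 + 12*q + 36)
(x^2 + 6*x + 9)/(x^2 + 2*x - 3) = (x + 3)/(x - 1)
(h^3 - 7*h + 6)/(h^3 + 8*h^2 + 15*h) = (h^2 - 3*h + 2)/(h*(h + 5))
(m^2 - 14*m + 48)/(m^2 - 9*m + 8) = (m - 6)/(m - 1)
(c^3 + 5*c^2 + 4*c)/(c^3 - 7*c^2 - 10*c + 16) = c*(c^2 + 5*c + 4)/(c^3 - 7*c^2 - 10*c + 16)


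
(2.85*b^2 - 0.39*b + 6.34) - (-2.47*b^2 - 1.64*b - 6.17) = 5.32*b^2 + 1.25*b + 12.51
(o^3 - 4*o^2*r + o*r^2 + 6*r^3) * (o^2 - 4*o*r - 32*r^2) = o^5 - 8*o^4*r - 15*o^3*r^2 + 130*o^2*r^3 - 56*o*r^4 - 192*r^5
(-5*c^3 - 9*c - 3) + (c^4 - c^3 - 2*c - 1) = c^4 - 6*c^3 - 11*c - 4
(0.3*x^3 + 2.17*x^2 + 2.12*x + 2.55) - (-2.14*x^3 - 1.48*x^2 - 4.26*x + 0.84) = 2.44*x^3 + 3.65*x^2 + 6.38*x + 1.71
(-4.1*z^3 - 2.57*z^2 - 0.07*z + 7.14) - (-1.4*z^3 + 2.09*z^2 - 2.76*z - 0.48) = -2.7*z^3 - 4.66*z^2 + 2.69*z + 7.62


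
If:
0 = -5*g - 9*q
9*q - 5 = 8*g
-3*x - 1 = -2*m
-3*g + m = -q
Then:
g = -5/13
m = -160/117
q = 25/117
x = -437/351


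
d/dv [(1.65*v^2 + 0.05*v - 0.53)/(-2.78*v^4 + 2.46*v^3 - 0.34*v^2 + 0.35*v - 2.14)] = (9.174*v^5 - 3.642*v^4 - 6.1396*v^3 + 4.5059*v^2 - 7.4224*v + 0.0785)/(7.7284*v^8 - 13.6776*v^7 + 7.942*v^6 - 3.6188*v^5 + 13.736*v^4 - 10.7668*v^3 + 1.5777*v^2 - 1.498*v + 4.5796)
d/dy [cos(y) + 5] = -sin(y)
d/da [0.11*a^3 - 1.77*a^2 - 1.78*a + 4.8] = 0.33*a^2 - 3.54*a - 1.78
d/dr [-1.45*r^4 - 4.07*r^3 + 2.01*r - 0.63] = -5.8*r^3 - 12.21*r^2 + 2.01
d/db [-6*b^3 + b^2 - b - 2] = -18*b^2 + 2*b - 1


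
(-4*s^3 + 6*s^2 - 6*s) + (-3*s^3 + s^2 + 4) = -7*s^3 + 7*s^2 - 6*s + 4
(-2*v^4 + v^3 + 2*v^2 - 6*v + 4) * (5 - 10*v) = 20*v^5 - 20*v^4 - 15*v^3 + 70*v^2 - 70*v + 20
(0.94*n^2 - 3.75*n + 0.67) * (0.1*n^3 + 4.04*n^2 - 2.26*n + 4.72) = 0.094*n^5 + 3.4226*n^4 - 17.2074*n^3 + 15.6186*n^2 - 19.2142*n + 3.1624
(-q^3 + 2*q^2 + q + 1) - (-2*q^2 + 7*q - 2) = -q^3 + 4*q^2 - 6*q + 3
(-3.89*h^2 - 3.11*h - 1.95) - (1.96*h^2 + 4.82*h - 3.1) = -5.85*h^2 - 7.93*h + 1.15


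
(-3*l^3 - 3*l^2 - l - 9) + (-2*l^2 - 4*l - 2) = -3*l^3 - 5*l^2 - 5*l - 11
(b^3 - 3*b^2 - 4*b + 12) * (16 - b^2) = -b^5 + 3*b^4 + 20*b^3 - 60*b^2 - 64*b + 192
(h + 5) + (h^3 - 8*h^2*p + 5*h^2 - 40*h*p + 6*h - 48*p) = h^3 - 8*h^2*p + 5*h^2 - 40*h*p + 7*h - 48*p + 5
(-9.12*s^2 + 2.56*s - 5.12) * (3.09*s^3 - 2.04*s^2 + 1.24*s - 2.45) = -28.1808*s^5 + 26.5152*s^4 - 32.352*s^3 + 35.9632*s^2 - 12.6208*s + 12.544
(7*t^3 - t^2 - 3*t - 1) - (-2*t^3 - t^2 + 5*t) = 9*t^3 - 8*t - 1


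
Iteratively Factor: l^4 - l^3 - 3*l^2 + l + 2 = (l + 1)*(l^3 - 2*l^2 - l + 2) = (l - 1)*(l + 1)*(l^2 - l - 2) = (l - 2)*(l - 1)*(l + 1)*(l + 1)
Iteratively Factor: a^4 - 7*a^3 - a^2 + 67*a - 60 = (a - 5)*(a^3 - 2*a^2 - 11*a + 12) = (a - 5)*(a - 1)*(a^2 - a - 12) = (a - 5)*(a - 4)*(a - 1)*(a + 3)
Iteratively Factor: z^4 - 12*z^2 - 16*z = (z)*(z^3 - 12*z - 16) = z*(z + 2)*(z^2 - 2*z - 8) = z*(z - 4)*(z + 2)*(z + 2)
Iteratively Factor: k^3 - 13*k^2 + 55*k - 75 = (k - 5)*(k^2 - 8*k + 15) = (k - 5)^2*(k - 3)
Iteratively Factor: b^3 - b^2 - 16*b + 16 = (b - 1)*(b^2 - 16) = (b - 1)*(b + 4)*(b - 4)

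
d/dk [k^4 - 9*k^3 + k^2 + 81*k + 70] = 4*k^3 - 27*k^2 + 2*k + 81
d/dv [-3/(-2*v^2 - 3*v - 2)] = 3*(-4*v - 3)/(2*v^2 + 3*v + 2)^2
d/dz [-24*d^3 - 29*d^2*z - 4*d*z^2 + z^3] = -29*d^2 - 8*d*z + 3*z^2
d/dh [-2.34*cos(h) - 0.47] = 2.34*sin(h)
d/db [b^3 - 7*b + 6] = 3*b^2 - 7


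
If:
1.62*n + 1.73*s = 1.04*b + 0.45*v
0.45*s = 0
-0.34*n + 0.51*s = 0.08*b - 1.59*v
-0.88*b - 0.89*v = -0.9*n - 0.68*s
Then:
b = 0.00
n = 0.00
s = 0.00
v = 0.00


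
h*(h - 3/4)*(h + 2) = h^3 + 5*h^2/4 - 3*h/2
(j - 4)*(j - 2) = j^2 - 6*j + 8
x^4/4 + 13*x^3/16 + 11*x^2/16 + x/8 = x*(x/4 + 1/4)*(x + 1/4)*(x + 2)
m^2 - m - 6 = (m - 3)*(m + 2)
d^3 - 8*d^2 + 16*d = d*(d - 4)^2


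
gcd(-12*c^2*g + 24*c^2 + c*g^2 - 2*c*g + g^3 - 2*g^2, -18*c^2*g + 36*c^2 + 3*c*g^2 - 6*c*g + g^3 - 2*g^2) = 3*c*g - 6*c - g^2 + 2*g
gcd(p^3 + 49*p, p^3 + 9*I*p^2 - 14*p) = p^2 + 7*I*p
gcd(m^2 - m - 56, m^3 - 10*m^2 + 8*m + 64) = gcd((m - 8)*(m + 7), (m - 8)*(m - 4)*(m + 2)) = m - 8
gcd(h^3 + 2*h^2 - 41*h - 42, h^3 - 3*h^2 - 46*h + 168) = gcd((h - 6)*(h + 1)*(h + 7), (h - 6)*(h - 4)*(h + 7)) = h^2 + h - 42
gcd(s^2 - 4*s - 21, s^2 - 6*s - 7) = s - 7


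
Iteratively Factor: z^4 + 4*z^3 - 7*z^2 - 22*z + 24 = (z - 2)*(z^3 + 6*z^2 + 5*z - 12) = (z - 2)*(z + 3)*(z^2 + 3*z - 4) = (z - 2)*(z + 3)*(z + 4)*(z - 1)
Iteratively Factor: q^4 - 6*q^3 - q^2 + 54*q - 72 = (q - 4)*(q^3 - 2*q^2 - 9*q + 18) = (q - 4)*(q - 2)*(q^2 - 9) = (q - 4)*(q - 3)*(q - 2)*(q + 3)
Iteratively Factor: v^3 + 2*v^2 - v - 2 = (v + 1)*(v^2 + v - 2) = (v + 1)*(v + 2)*(v - 1)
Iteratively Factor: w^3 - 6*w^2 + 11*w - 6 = (w - 3)*(w^2 - 3*w + 2) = (w - 3)*(w - 1)*(w - 2)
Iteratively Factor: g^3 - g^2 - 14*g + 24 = (g - 2)*(g^2 + g - 12) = (g - 3)*(g - 2)*(g + 4)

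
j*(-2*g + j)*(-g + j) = 2*g^2*j - 3*g*j^2 + j^3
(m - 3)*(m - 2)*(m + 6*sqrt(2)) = m^3 - 5*m^2 + 6*sqrt(2)*m^2 - 30*sqrt(2)*m + 6*m + 36*sqrt(2)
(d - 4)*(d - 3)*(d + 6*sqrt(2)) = d^3 - 7*d^2 + 6*sqrt(2)*d^2 - 42*sqrt(2)*d + 12*d + 72*sqrt(2)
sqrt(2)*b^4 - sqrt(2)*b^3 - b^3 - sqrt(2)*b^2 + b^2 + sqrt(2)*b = b*(b - 1)*(b - sqrt(2))*(sqrt(2)*b + 1)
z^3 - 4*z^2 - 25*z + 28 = (z - 7)*(z - 1)*(z + 4)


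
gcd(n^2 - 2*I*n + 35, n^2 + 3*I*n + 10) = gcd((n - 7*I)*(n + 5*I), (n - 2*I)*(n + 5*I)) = n + 5*I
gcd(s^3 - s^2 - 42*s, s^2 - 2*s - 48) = s + 6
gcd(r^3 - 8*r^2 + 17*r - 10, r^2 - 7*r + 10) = r^2 - 7*r + 10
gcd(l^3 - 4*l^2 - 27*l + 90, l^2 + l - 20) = l + 5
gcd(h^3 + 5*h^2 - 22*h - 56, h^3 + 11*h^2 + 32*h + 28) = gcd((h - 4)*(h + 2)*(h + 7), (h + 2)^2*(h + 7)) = h^2 + 9*h + 14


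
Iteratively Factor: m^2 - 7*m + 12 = (m - 3)*(m - 4)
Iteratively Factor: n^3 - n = (n + 1)*(n^2 - n) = n*(n + 1)*(n - 1)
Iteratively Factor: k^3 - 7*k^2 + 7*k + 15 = (k - 5)*(k^2 - 2*k - 3) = (k - 5)*(k + 1)*(k - 3)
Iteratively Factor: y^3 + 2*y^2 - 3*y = (y + 3)*(y^2 - y) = y*(y + 3)*(y - 1)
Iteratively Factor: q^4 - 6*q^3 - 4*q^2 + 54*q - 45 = (q - 1)*(q^3 - 5*q^2 - 9*q + 45) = (q - 5)*(q - 1)*(q^2 - 9) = (q - 5)*(q - 1)*(q + 3)*(q - 3)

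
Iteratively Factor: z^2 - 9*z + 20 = (z - 5)*(z - 4)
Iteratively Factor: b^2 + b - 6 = (b + 3)*(b - 2)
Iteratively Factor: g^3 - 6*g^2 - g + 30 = (g - 5)*(g^2 - g - 6) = (g - 5)*(g - 3)*(g + 2)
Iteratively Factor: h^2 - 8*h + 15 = (h - 5)*(h - 3)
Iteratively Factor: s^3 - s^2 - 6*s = (s + 2)*(s^2 - 3*s) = s*(s + 2)*(s - 3)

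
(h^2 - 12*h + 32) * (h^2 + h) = h^4 - 11*h^3 + 20*h^2 + 32*h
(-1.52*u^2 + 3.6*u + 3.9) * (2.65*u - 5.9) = -4.028*u^3 + 18.508*u^2 - 10.905*u - 23.01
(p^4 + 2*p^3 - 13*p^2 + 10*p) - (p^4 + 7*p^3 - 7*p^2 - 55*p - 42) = -5*p^3 - 6*p^2 + 65*p + 42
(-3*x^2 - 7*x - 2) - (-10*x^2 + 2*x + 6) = 7*x^2 - 9*x - 8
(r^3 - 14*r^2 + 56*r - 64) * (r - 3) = r^4 - 17*r^3 + 98*r^2 - 232*r + 192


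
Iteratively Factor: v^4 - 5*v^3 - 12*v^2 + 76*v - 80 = (v + 4)*(v^3 - 9*v^2 + 24*v - 20) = (v - 5)*(v + 4)*(v^2 - 4*v + 4) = (v - 5)*(v - 2)*(v + 4)*(v - 2)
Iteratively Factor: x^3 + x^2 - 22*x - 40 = (x + 4)*(x^2 - 3*x - 10) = (x - 5)*(x + 4)*(x + 2)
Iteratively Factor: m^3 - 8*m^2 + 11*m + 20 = (m + 1)*(m^2 - 9*m + 20) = (m - 5)*(m + 1)*(m - 4)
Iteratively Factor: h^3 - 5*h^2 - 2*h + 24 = (h - 4)*(h^2 - h - 6) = (h - 4)*(h + 2)*(h - 3)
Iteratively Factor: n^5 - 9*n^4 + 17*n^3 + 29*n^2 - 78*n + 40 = (n - 4)*(n^4 - 5*n^3 - 3*n^2 + 17*n - 10) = (n - 5)*(n - 4)*(n^3 - 3*n + 2) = (n - 5)*(n - 4)*(n - 1)*(n^2 + n - 2) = (n - 5)*(n - 4)*(n - 1)*(n + 2)*(n - 1)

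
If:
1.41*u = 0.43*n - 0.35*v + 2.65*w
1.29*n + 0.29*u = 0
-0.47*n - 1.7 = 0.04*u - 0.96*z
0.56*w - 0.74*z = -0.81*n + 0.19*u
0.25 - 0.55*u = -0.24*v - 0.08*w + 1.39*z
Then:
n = -1.26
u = 5.58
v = 17.95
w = 5.55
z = 1.39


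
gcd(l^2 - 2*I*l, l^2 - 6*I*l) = l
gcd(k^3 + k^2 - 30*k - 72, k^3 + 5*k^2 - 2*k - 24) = k^2 + 7*k + 12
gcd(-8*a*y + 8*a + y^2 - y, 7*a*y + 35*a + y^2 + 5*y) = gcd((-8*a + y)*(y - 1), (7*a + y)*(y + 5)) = 1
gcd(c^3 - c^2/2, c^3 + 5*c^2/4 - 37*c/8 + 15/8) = c - 1/2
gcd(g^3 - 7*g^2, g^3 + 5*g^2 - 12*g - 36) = 1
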